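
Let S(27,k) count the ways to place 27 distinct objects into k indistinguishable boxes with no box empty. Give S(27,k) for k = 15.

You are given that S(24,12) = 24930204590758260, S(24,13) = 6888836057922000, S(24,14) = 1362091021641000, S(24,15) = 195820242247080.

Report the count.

1834634071262848260

[25] T[25,13]:13*6888836057922000+24930204590758260=114485073343744260 · T[25,14]:14*1362091021641000+6888836057922000=25958110360896000 · T[25,15]:15*195820242247080+1362091021641000=4299394655347200
[26] T[26,14]:14*25958110360896000+114485073343744260=477898618396288260 · T[26,15]:15*4299394655347200+25958110360896000=90449030191104000
[27] T[27,15]:15*90449030191104000+477898618396288260=1834634071262848260
Read S(27,15) = 1834634071262848260.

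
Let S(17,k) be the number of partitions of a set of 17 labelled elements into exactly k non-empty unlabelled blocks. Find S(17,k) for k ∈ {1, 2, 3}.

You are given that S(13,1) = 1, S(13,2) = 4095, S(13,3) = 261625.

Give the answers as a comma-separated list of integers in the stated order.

[14] T[14,1]:1*1+0=1 · T[14,2]:2*4095+1=8191 · T[14,3]:3*261625+4095=788970
[15] T[15,1]:1*1+0=1 · T[15,2]:2*8191+1=16383 · T[15,3]:3*788970+8191=2375101
[16] T[16,1]:1*1+0=1 · T[16,2]:2*16383+1=32767 · T[16,3]:3*2375101+16383=7141686
[17] T[17,1]:1*1+0=1 · T[17,2]:2*32767+1=65535 · T[17,3]:3*7141686+32767=21457825
Read S(17,1) = 1, S(17,2) = 65535, S(17,3) = 21457825.

1, 65535, 21457825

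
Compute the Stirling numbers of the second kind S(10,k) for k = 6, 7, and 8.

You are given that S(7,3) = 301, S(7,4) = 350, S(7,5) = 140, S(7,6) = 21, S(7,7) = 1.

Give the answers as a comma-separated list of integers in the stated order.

i=8: T(8,4)=301+4·350=1701 | T(8,5)=350+5·140=1050 | T(8,6)=140+6·21=266 | T(8,7)=21+7·1=28 | T(8,8)=1+8·0=1
i=9: T(9,5)=1701+5·1050=6951 | T(9,6)=1050+6·266=2646 | T(9,7)=266+7·28=462 | T(9,8)=28+8·1=36
i=10: T(10,6)=6951+6·2646=22827 | T(10,7)=2646+7·462=5880 | T(10,8)=462+8·36=750
Read S(10,6) = 22827, S(10,7) = 5880, S(10,8) = 750.

22827, 5880, 750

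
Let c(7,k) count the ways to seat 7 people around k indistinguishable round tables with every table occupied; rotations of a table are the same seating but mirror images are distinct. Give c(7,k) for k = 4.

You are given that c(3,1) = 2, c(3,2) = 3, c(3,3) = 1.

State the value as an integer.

@4  (4,1):2·3+0→6, (4,2):3·3+2→11, (4,3):1·3+3→6, (4,4):0·3+1→1
@5  (5,2):11·4+6→50, (5,3):6·4+11→35, (5,4):1·4+6→10
@6  (6,3):35·5+50→225, (6,4):10·5+35→85
@7  (7,4):85·6+225→735
Read c(7,4) = 735.

735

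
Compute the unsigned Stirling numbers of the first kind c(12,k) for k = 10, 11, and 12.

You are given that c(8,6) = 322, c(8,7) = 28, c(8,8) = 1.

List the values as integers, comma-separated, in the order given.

row 9: T[9][7]=8·28+322=546  T[9][8]=8·1+28=36  T[9][9]=8·0+1=1
row 10: T[10][8]=9·36+546=870  T[10][9]=9·1+36=45  T[10][10]=9·0+1=1
row 11: T[11][9]=10·45+870=1320  T[11][10]=10·1+45=55  T[11][11]=10·0+1=1
row 12: T[12][10]=11·55+1320=1925  T[12][11]=11·1+55=66  T[12][12]=11·0+1=1
Read c(12,10) = 1925, c(12,11) = 66, c(12,12) = 1.

1925, 66, 1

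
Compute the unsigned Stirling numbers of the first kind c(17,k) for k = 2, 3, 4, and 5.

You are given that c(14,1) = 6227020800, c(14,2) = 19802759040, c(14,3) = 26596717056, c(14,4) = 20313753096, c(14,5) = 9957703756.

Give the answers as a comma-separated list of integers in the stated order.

70734282393600, 102992244837120, 87077748875904, 48366009233424

[15] T[15,1]:14*6227020800+0=87178291200 · T[15,2]:14*19802759040+6227020800=283465647360 · T[15,3]:14*26596717056+19802759040=392156797824 · T[15,4]:14*20313753096+26596717056=310989260400 · T[15,5]:14*9957703756+20313753096=159721605680
[16] T[16,1]:15*87178291200+0=1307674368000 · T[16,2]:15*283465647360+87178291200=4339163001600 · T[16,3]:15*392156797824+283465647360=6165817614720 · T[16,4]:15*310989260400+392156797824=5056995703824 · T[16,5]:15*159721605680+310989260400=2706813345600
[17] T[17,2]:16*4339163001600+1307674368000=70734282393600 · T[17,3]:16*6165817614720+4339163001600=102992244837120 · T[17,4]:16*5056995703824+6165817614720=87077748875904 · T[17,5]:16*2706813345600+5056995703824=48366009233424
Read c(17,2) = 70734282393600, c(17,3) = 102992244837120, c(17,4) = 87077748875904, c(17,5) = 48366009233424.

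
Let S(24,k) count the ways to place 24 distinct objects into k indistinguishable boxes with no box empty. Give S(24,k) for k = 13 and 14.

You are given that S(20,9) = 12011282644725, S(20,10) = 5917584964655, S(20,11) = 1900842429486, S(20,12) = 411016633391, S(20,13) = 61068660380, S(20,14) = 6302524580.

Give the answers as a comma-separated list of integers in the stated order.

i=21: T(21,10)=12011282644725+10·5917584964655=71187132291275 | T(21,11)=5917584964655+11·1900842429486=26826851689001 | T(21,12)=1900842429486+12·411016633391=6833042030178 | T(21,13)=411016633391+13·61068660380=1204909218331 | T(21,14)=61068660380+14·6302524580=149304004500
i=22: T(22,11)=71187132291275+11·26826851689001=366282500870286 | T(22,12)=26826851689001+12·6833042030178=108823356051137 | T(22,13)=6833042030178+13·1204909218331=22496861868481 | T(22,14)=1204909218331+14·149304004500=3295165281331
i=23: T(23,12)=366282500870286+12·108823356051137=1672162773483930 | T(23,13)=108823356051137+13·22496861868481=401282560341390 | T(23,14)=22496861868481+14·3295165281331=68629175807115
i=24: T(24,13)=1672162773483930+13·401282560341390=6888836057922000 | T(24,14)=401282560341390+14·68629175807115=1362091021641000
Read S(24,13) = 6888836057922000, S(24,14) = 1362091021641000.

6888836057922000, 1362091021641000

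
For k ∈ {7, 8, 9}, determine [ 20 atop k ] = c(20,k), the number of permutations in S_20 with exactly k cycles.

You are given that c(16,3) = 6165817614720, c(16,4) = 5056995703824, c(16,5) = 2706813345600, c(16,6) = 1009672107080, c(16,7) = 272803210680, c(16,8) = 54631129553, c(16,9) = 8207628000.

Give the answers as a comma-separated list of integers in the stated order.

r17: T_17,4=16×5056995703824+6165817614720=87077748875904; T_17,5=16×2706813345600+5056995703824=48366009233424; T_17,6=16×1009672107080+2706813345600=18861567058880; T_17,7=16×272803210680+1009672107080=5374523477960; T_17,8=16×54631129553+272803210680=1146901283528; T_17,9=16×8207628000+54631129553=185953177553
r18: T_18,5=17×48366009233424+87077748875904=909299905844112; T_18,6=17×18861567058880+48366009233424=369012649234384; T_18,7=17×5374523477960+18861567058880=110228466184200; T_18,8=17×1146901283528+5374523477960=24871845297936; T_18,9=17×185953177553+1146901283528=4308105301929
r19: T_19,6=18×369012649234384+909299905844112=7551527592063024; T_19,7=18×110228466184200+369012649234384=2353125040549984; T_19,8=18×24871845297936+110228466184200=557921681547048; T_19,9=18×4308105301929+24871845297936=102417740732658
r20: T_20,7=19×2353125040549984+7551527592063024=52260903362512720; T_20,8=19×557921681547048+2353125040549984=12953636989943896; T_20,9=19×102417740732658+557921681547048=2503858755467550
Read c(20,7) = 52260903362512720, c(20,8) = 12953636989943896, c(20,9) = 2503858755467550.

52260903362512720, 12953636989943896, 2503858755467550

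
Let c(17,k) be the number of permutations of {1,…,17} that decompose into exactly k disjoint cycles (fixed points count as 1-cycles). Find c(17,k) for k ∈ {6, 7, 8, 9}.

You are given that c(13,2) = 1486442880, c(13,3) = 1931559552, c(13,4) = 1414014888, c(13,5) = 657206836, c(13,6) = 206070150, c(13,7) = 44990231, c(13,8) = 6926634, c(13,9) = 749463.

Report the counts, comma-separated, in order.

[14] T[14,3]:13*1931559552+1486442880=26596717056 · T[14,4]:13*1414014888+1931559552=20313753096 · T[14,5]:13*657206836+1414014888=9957703756 · T[14,6]:13*206070150+657206836=3336118786 · T[14,7]:13*44990231+206070150=790943153 · T[14,8]:13*6926634+44990231=135036473 · T[14,9]:13*749463+6926634=16669653
[15] T[15,4]:14*20313753096+26596717056=310989260400 · T[15,5]:14*9957703756+20313753096=159721605680 · T[15,6]:14*3336118786+9957703756=56663366760 · T[15,7]:14*790943153+3336118786=14409322928 · T[15,8]:14*135036473+790943153=2681453775 · T[15,9]:14*16669653+135036473=368411615
[16] T[16,5]:15*159721605680+310989260400=2706813345600 · T[16,6]:15*56663366760+159721605680=1009672107080 · T[16,7]:15*14409322928+56663366760=272803210680 · T[16,8]:15*2681453775+14409322928=54631129553 · T[16,9]:15*368411615+2681453775=8207628000
[17] T[17,6]:16*1009672107080+2706813345600=18861567058880 · T[17,7]:16*272803210680+1009672107080=5374523477960 · T[17,8]:16*54631129553+272803210680=1146901283528 · T[17,9]:16*8207628000+54631129553=185953177553
Read c(17,6) = 18861567058880, c(17,7) = 5374523477960, c(17,8) = 1146901283528, c(17,9) = 185953177553.

18861567058880, 5374523477960, 1146901283528, 185953177553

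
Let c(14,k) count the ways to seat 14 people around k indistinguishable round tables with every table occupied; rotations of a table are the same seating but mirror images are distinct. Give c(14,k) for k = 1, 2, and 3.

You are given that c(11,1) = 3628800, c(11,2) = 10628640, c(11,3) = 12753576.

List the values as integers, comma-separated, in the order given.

r12: T_12,1=11×3628800+0=39916800; T_12,2=11×10628640+3628800=120543840; T_12,3=11×12753576+10628640=150917976
r13: T_13,1=12×39916800+0=479001600; T_13,2=12×120543840+39916800=1486442880; T_13,3=12×150917976+120543840=1931559552
r14: T_14,1=13×479001600+0=6227020800; T_14,2=13×1486442880+479001600=19802759040; T_14,3=13×1931559552+1486442880=26596717056
Read c(14,1) = 6227020800, c(14,2) = 19802759040, c(14,3) = 26596717056.

6227020800, 19802759040, 26596717056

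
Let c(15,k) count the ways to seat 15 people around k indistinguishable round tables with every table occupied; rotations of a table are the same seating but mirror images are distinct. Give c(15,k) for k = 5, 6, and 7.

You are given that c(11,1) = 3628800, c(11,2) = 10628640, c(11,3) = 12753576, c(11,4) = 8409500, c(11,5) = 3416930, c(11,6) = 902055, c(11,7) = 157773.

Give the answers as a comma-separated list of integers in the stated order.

159721605680, 56663366760, 14409322928

[12] T[12,2]:11*10628640+3628800=120543840 · T[12,3]:11*12753576+10628640=150917976 · T[12,4]:11*8409500+12753576=105258076 · T[12,5]:11*3416930+8409500=45995730 · T[12,6]:11*902055+3416930=13339535 · T[12,7]:11*157773+902055=2637558
[13] T[13,3]:12*150917976+120543840=1931559552 · T[13,4]:12*105258076+150917976=1414014888 · T[13,5]:12*45995730+105258076=657206836 · T[13,6]:12*13339535+45995730=206070150 · T[13,7]:12*2637558+13339535=44990231
[14] T[14,4]:13*1414014888+1931559552=20313753096 · T[14,5]:13*657206836+1414014888=9957703756 · T[14,6]:13*206070150+657206836=3336118786 · T[14,7]:13*44990231+206070150=790943153
[15] T[15,5]:14*9957703756+20313753096=159721605680 · T[15,6]:14*3336118786+9957703756=56663366760 · T[15,7]:14*790943153+3336118786=14409322928
Read c(15,5) = 159721605680, c(15,6) = 56663366760, c(15,7) = 14409322928.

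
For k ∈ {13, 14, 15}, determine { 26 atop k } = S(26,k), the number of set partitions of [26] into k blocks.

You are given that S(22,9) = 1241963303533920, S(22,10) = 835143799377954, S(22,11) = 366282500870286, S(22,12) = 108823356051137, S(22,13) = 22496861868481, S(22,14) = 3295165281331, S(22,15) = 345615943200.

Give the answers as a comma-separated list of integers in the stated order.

1850568574253550060, 477898618396288260, 90449030191104000

@23  (23,10):835143799377954·10+1241963303533920→9593401297313460, (23,11):366282500870286·11+835143799377954→4864251308951100, (23,12):108823356051137·12+366282500870286→1672162773483930, (23,13):22496861868481·13+108823356051137→401282560341390, (23,14):3295165281331·14+22496861868481→68629175807115, (23,15):345615943200·15+3295165281331→8479404429331
@24  (24,11):4864251308951100·11+9593401297313460→63100165695775560, (24,12):1672162773483930·12+4864251308951100→24930204590758260, (24,13):401282560341390·13+1672162773483930→6888836057922000, (24,14):68629175807115·14+401282560341390→1362091021641000, (24,15):8479404429331·15+68629175807115→195820242247080
@25  (25,12):24930204590758260·12+63100165695775560→362262620784874680, (25,13):6888836057922000·13+24930204590758260→114485073343744260, (25,14):1362091021641000·14+6888836057922000→25958110360896000, (25,15):195820242247080·15+1362091021641000→4299394655347200
@26  (26,13):114485073343744260·13+362262620784874680→1850568574253550060, (26,14):25958110360896000·14+114485073343744260→477898618396288260, (26,15):4299394655347200·15+25958110360896000→90449030191104000
Read S(26,13) = 1850568574253550060, S(26,14) = 477898618396288260, S(26,15) = 90449030191104000.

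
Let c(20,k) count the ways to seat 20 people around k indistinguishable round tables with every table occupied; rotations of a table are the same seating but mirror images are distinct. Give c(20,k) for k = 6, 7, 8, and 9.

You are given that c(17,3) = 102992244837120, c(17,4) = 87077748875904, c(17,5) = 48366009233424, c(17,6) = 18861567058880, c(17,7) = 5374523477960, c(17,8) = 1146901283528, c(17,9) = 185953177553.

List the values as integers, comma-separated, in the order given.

@18  (18,4):87077748875904·17+102992244837120→1583313975727488, (18,5):48366009233424·17+87077748875904→909299905844112, (18,6):18861567058880·17+48366009233424→369012649234384, (18,7):5374523477960·17+18861567058880→110228466184200, (18,8):1146901283528·17+5374523477960→24871845297936, (18,9):185953177553·17+1146901283528→4308105301929
@19  (19,5):909299905844112·18+1583313975727488→17950712280921504, (19,6):369012649234384·18+909299905844112→7551527592063024, (19,7):110228466184200·18+369012649234384→2353125040549984, (19,8):24871845297936·18+110228466184200→557921681547048, (19,9):4308105301929·18+24871845297936→102417740732658
@20  (20,6):7551527592063024·19+17950712280921504→161429736530118960, (20,7):2353125040549984·19+7551527592063024→52260903362512720, (20,8):557921681547048·19+2353125040549984→12953636989943896, (20,9):102417740732658·19+557921681547048→2503858755467550
Read c(20,6) = 161429736530118960, c(20,7) = 52260903362512720, c(20,8) = 12953636989943896, c(20,9) = 2503858755467550.

161429736530118960, 52260903362512720, 12953636989943896, 2503858755467550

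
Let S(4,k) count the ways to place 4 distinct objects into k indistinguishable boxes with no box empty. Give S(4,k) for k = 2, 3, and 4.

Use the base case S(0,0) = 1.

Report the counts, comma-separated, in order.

7, 6, 1

r1: T_1,1=1×0+1=1
r2: T_2,1=1×1+0=1; T_2,2=2×0+1=1
r3: T_3,1=1×1+0=1; T_3,2=2×1+1=3; T_3,3=3×0+1=1
r4: T_4,2=2×3+1=7; T_4,3=3×1+3=6; T_4,4=4×0+1=1
Read S(4,2) = 7, S(4,3) = 6, S(4,4) = 1.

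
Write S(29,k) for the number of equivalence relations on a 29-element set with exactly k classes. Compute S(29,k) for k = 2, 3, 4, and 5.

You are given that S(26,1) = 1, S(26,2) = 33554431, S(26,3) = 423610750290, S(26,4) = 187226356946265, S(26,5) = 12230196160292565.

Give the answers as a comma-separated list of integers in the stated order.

r27: T_27,1=1×1+0=1; T_27,2=2×33554431+1=67108863; T_27,3=3×423610750290+33554431=1270865805301; T_27,4=4×187226356946265+423610750290=749329038535350; T_27,5=5×12230196160292565+187226356946265=61338207158409090
r28: T_28,1=1×1+0=1; T_28,2=2×67108863+1=134217727; T_28,3=3×1270865805301+67108863=3812664524766; T_28,4=4×749329038535350+1270865805301=2998587019946701; T_28,5=5×61338207158409090+749329038535350=307440364830580800
r29: T_29,2=2×134217727+1=268435455; T_29,3=3×3812664524766+134217727=11438127792025; T_29,4=4×2998587019946701+3812664524766=11998160744311570; T_29,5=5×307440364830580800+2998587019946701=1540200411172850701
Read S(29,2) = 268435455, S(29,3) = 11438127792025, S(29,4) = 11998160744311570, S(29,5) = 1540200411172850701.

268435455, 11438127792025, 11998160744311570, 1540200411172850701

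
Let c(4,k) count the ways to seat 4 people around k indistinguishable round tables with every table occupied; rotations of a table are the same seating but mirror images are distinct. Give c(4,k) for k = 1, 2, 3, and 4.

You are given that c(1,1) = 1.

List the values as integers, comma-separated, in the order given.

6, 11, 6, 1

@2  (2,1):1·1+0→1, (2,2):0·1+1→1
@3  (3,1):1·2+0→2, (3,2):1·2+1→3, (3,3):0·2+1→1
@4  (4,1):2·3+0→6, (4,2):3·3+2→11, (4,3):1·3+3→6, (4,4):0·3+1→1
Read c(4,1) = 6, c(4,2) = 11, c(4,3) = 6, c(4,4) = 1.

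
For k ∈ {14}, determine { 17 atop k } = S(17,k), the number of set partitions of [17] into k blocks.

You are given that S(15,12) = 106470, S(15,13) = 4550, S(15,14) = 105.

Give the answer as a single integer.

249900

[16] T[16,13]:13*4550+106470=165620 · T[16,14]:14*105+4550=6020
[17] T[17,14]:14*6020+165620=249900
Read S(17,14) = 249900.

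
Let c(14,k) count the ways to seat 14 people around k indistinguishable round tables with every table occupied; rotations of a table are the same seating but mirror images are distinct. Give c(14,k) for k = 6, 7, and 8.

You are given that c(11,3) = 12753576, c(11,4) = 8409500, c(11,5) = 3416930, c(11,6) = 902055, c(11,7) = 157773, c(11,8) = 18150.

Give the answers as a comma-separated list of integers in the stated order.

3336118786, 790943153, 135036473

r12: T_12,4=11×8409500+12753576=105258076; T_12,5=11×3416930+8409500=45995730; T_12,6=11×902055+3416930=13339535; T_12,7=11×157773+902055=2637558; T_12,8=11×18150+157773=357423
r13: T_13,5=12×45995730+105258076=657206836; T_13,6=12×13339535+45995730=206070150; T_13,7=12×2637558+13339535=44990231; T_13,8=12×357423+2637558=6926634
r14: T_14,6=13×206070150+657206836=3336118786; T_14,7=13×44990231+206070150=790943153; T_14,8=13×6926634+44990231=135036473
Read c(14,6) = 3336118786, c(14,7) = 790943153, c(14,8) = 135036473.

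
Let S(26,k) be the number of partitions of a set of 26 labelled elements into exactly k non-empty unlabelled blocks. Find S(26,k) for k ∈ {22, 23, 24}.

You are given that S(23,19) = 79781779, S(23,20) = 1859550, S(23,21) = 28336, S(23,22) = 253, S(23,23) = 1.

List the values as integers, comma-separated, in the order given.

row 24: T[24][20]=20·1859550+79781779=116972779  T[24][21]=21·28336+1859550=2454606  T[24][22]=22·253+28336=33902  T[24][23]=23·1+253=276  T[24][24]=24·0+1=1
row 25: T[25][21]=21·2454606+116972779=168519505  T[25][22]=22·33902+2454606=3200450  T[25][23]=23·276+33902=40250  T[25][24]=24·1+276=300
row 26: T[26][22]=22·3200450+168519505=238929405  T[26][23]=23·40250+3200450=4126200  T[26][24]=24·300+40250=47450
Read S(26,22) = 238929405, S(26,23) = 4126200, S(26,24) = 47450.

238929405, 4126200, 47450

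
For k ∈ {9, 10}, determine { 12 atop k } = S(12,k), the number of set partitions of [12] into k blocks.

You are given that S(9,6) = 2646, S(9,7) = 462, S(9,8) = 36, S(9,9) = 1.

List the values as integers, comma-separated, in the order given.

r10: T_10,7=7×462+2646=5880; T_10,8=8×36+462=750; T_10,9=9×1+36=45; T_10,10=10×0+1=1
r11: T_11,8=8×750+5880=11880; T_11,9=9×45+750=1155; T_11,10=10×1+45=55
r12: T_12,9=9×1155+11880=22275; T_12,10=10×55+1155=1705
Read S(12,9) = 22275, S(12,10) = 1705.

22275, 1705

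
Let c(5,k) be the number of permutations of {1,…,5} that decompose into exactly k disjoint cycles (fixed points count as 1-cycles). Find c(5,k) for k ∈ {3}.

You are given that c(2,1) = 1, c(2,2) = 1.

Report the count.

35

@3  (3,1):1·2+0→2, (3,2):1·2+1→3, (3,3):0·2+1→1
@4  (4,2):3·3+2→11, (4,3):1·3+3→6
@5  (5,3):6·4+11→35
Read c(5,3) = 35.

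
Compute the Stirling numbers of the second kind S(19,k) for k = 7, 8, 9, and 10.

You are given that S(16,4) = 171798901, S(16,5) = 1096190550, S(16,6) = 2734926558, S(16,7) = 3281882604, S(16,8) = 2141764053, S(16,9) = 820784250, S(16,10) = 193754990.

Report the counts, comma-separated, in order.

1492924634839, 1709751003480, 1144614626805, 477297033785

i=17: T(17,5)=171798901+5·1096190550=5652751651 | T(17,6)=1096190550+6·2734926558=17505749898 | T(17,7)=2734926558+7·3281882604=25708104786 | T(17,8)=3281882604+8·2141764053=20415995028 | T(17,9)=2141764053+9·820784250=9528822303 | T(17,10)=820784250+10·193754990=2758334150
i=18: T(18,6)=5652751651+6·17505749898=110687251039 | T(18,7)=17505749898+7·25708104786=197462483400 | T(18,8)=25708104786+8·20415995028=189036065010 | T(18,9)=20415995028+9·9528822303=106175395755 | T(18,10)=9528822303+10·2758334150=37112163803
i=19: T(19,7)=110687251039+7·197462483400=1492924634839 | T(19,8)=197462483400+8·189036065010=1709751003480 | T(19,9)=189036065010+9·106175395755=1144614626805 | T(19,10)=106175395755+10·37112163803=477297033785
Read S(19,7) = 1492924634839, S(19,8) = 1709751003480, S(19,9) = 1144614626805, S(19,10) = 477297033785.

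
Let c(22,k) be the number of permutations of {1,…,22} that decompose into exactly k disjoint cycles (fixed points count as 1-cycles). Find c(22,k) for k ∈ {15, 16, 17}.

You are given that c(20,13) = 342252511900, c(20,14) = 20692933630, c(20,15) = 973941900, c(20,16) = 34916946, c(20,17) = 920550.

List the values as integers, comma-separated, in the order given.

1599718388730, 75289668850, 2792167686

[21] T[21,14]:20*20692933630+342252511900=756111184500 · T[21,15]:20*973941900+20692933630=40171771630 · T[21,16]:20*34916946+973941900=1672280820 · T[21,17]:20*920550+34916946=53327946
[22] T[22,15]:21*40171771630+756111184500=1599718388730 · T[22,16]:21*1672280820+40171771630=75289668850 · T[22,17]:21*53327946+1672280820=2792167686
Read c(22,15) = 1599718388730, c(22,16) = 75289668850, c(22,17) = 2792167686.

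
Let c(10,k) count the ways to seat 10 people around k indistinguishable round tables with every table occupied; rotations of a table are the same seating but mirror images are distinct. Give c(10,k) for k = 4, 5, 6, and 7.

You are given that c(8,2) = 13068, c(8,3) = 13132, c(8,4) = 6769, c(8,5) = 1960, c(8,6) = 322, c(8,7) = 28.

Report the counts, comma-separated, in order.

r9: T_9,3=8×13132+13068=118124; T_9,4=8×6769+13132=67284; T_9,5=8×1960+6769=22449; T_9,6=8×322+1960=4536; T_9,7=8×28+322=546
r10: T_10,4=9×67284+118124=723680; T_10,5=9×22449+67284=269325; T_10,6=9×4536+22449=63273; T_10,7=9×546+4536=9450
Read c(10,4) = 723680, c(10,5) = 269325, c(10,6) = 63273, c(10,7) = 9450.

723680, 269325, 63273, 9450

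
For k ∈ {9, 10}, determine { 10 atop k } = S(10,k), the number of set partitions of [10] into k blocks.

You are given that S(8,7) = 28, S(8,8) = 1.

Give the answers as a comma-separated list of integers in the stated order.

i=9: T(9,8)=28+8·1=36 | T(9,9)=1+9·0=1
i=10: T(10,9)=36+9·1=45 | T(10,10)=1+10·0=1
Read S(10,9) = 45, S(10,10) = 1.

45, 1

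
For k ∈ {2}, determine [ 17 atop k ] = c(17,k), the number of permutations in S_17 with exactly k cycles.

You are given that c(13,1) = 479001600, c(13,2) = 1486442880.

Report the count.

70734282393600

[14] T[14,1]:13*479001600+0=6227020800 · T[14,2]:13*1486442880+479001600=19802759040
[15] T[15,1]:14*6227020800+0=87178291200 · T[15,2]:14*19802759040+6227020800=283465647360
[16] T[16,1]:15*87178291200+0=1307674368000 · T[16,2]:15*283465647360+87178291200=4339163001600
[17] T[17,2]:16*4339163001600+1307674368000=70734282393600
Read c(17,2) = 70734282393600.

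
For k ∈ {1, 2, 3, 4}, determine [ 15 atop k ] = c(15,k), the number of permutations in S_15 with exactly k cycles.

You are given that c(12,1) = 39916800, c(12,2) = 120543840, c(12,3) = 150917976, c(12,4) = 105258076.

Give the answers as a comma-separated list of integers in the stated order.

[13] T[13,1]:12*39916800+0=479001600 · T[13,2]:12*120543840+39916800=1486442880 · T[13,3]:12*150917976+120543840=1931559552 · T[13,4]:12*105258076+150917976=1414014888
[14] T[14,1]:13*479001600+0=6227020800 · T[14,2]:13*1486442880+479001600=19802759040 · T[14,3]:13*1931559552+1486442880=26596717056 · T[14,4]:13*1414014888+1931559552=20313753096
[15] T[15,1]:14*6227020800+0=87178291200 · T[15,2]:14*19802759040+6227020800=283465647360 · T[15,3]:14*26596717056+19802759040=392156797824 · T[15,4]:14*20313753096+26596717056=310989260400
Read c(15,1) = 87178291200, c(15,2) = 283465647360, c(15,3) = 392156797824, c(15,4) = 310989260400.

87178291200, 283465647360, 392156797824, 310989260400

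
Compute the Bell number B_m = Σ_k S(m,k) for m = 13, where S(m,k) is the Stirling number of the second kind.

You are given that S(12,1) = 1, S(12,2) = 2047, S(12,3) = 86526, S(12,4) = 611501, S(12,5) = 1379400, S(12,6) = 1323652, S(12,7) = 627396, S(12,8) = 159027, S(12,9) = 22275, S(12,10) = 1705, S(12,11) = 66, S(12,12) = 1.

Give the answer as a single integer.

[13] T[13,1]:1*1+0=1 · T[13,2]:2*2047+1=4095 · T[13,3]:3*86526+2047=261625 · T[13,4]:4*611501+86526=2532530 · T[13,5]:5*1379400+611501=7508501 · T[13,6]:6*1323652+1379400=9321312 · T[13,7]:7*627396+1323652=5715424 · T[13,8]:8*159027+627396=1899612 · T[13,9]:9*22275+159027=359502 · T[13,10]:10*1705+22275=39325 · T[13,11]:11*66+1705=2431 · T[13,12]:12*1+66=78 · T[13,13]:13*0+1=1
B_13 = ΣS(13,k) = 1+4095+261625+2532530+7508501+9321312+5715424+1899612+359502+39325+2431+78+1 = 27644437

27644437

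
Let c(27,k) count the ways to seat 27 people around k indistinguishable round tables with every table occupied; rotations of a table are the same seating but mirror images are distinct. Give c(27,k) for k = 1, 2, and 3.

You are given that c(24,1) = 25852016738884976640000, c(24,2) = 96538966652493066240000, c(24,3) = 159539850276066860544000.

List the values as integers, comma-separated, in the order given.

r25: T_25,1=24×25852016738884976640000+0=620448401733239439360000; T_25,2=24×96538966652493066240000+25852016738884976640000=2342787216398718566400000; T_25,3=24×159539850276066860544000+96538966652493066240000=3925495373278097719296000
r26: T_26,1=25×620448401733239439360000+0=15511210043330985984000000; T_26,2=25×2342787216398718566400000+620448401733239439360000=59190128811701203599360000; T_26,3=25×3925495373278097719296000+2342787216398718566400000=100480171548351161548800000
r27: T_27,1=26×15511210043330985984000000+0=403291461126605635584000000; T_27,2=26×59190128811701203599360000+15511210043330985984000000=1554454559147562279567360000; T_27,3=26×100480171548351161548800000+59190128811701203599360000=2671674589068831403868160000
Read c(27,1) = 403291461126605635584000000, c(27,2) = 1554454559147562279567360000, c(27,3) = 2671674589068831403868160000.

403291461126605635584000000, 1554454559147562279567360000, 2671674589068831403868160000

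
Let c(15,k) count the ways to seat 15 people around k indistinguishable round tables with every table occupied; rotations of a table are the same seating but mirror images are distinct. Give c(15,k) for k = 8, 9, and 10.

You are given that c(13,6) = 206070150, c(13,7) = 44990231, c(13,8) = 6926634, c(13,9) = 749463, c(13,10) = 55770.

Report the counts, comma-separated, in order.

[14] T[14,7]:13*44990231+206070150=790943153 · T[14,8]:13*6926634+44990231=135036473 · T[14,9]:13*749463+6926634=16669653 · T[14,10]:13*55770+749463=1474473
[15] T[15,8]:14*135036473+790943153=2681453775 · T[15,9]:14*16669653+135036473=368411615 · T[15,10]:14*1474473+16669653=37312275
Read c(15,8) = 2681453775, c(15,9) = 368411615, c(15,10) = 37312275.

2681453775, 368411615, 37312275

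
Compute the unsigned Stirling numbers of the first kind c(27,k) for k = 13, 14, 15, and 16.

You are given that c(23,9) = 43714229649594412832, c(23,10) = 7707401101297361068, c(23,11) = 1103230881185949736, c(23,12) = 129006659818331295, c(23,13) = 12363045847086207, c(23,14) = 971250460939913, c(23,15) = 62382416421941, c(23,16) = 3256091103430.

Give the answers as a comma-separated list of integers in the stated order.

row 24: T[24][10]=23·7707401101297361068+43714229649594412832=220984454979433717396  T[24][11]=23·1103230881185949736+7707401101297361068=33081711368574204996  T[24][12]=23·129006659818331295+1103230881185949736=4070384057007569521  T[24][13]=23·12363045847086207+129006659818331295=413356714301314056  T[24][14]=23·971250460939913+12363045847086207=34701806448704206  T[24][15]=23·62382416421941+971250460939913=2406046038644556  T[24][16]=23·3256091103430+62382416421941=137272511800831
row 25: T[25][11]=24·33081711368574204996+220984454979433717396=1014945527825214637300  T[25][12]=24·4070384057007569521+33081711368574204996=130770928736755873500  T[25][13]=24·413356714301314056+4070384057007569521=13990945200239106865  T[25][14]=24·34701806448704206+413356714301314056=1246200069070215000  T[25][15]=24·2406046038644556+34701806448704206=92446911376173550  T[25][16]=24·137272511800831+2406046038644556=5700586321864500
row 26: T[26][12]=25·130770928736755873500+1014945527825214637300=4284218746244111474800  T[26][13]=25·13990945200239106865+130770928736755873500=480544558742733545125  T[26][14]=25·1246200069070215000+13990945200239106865=45145946926994481865  T[26][15]=25·92446911376173550+1246200069070215000=3557372853474553750  T[26][16]=25·5700586321864500+92446911376173550=234961569422786050
row 27: T[27][13]=26·480544558742733545125+4284218746244111474800=16778377273555183648050  T[27][14]=26·45145946926994481865+480544558742733545125=1654339178844590073615  T[27][15]=26·3557372853474553750+45145946926994481865=137637641117332879365  T[27][16]=26·234961569422786050+3557372853474553750=9666373658466991050
Read c(27,13) = 16778377273555183648050, c(27,14) = 1654339178844590073615, c(27,15) = 137637641117332879365, c(27,16) = 9666373658466991050.

16778377273555183648050, 1654339178844590073615, 137637641117332879365, 9666373658466991050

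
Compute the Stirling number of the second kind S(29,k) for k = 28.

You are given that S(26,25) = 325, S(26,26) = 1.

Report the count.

406

[27] T[27,26]:26*1+325=351 · T[27,27]:27*0+1=1
[28] T[28,27]:27*1+351=378 · T[28,28]:28*0+1=1
[29] T[29,28]:28*1+378=406
Read S(29,28) = 406.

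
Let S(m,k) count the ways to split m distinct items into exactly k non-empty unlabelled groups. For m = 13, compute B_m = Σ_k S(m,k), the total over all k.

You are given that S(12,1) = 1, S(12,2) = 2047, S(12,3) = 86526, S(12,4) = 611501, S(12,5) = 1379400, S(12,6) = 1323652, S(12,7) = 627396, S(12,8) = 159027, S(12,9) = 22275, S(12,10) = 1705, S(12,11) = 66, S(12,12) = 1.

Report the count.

row 13: T[13][1]=1·1+0=1  T[13][2]=2·2047+1=4095  T[13][3]=3·86526+2047=261625  T[13][4]=4·611501+86526=2532530  T[13][5]=5·1379400+611501=7508501  T[13][6]=6·1323652+1379400=9321312  T[13][7]=7·627396+1323652=5715424  T[13][8]=8·159027+627396=1899612  T[13][9]=9·22275+159027=359502  T[13][10]=10·1705+22275=39325  T[13][11]=11·66+1705=2431  T[13][12]=12·1+66=78  T[13][13]=13·0+1=1
B_13 = ΣS(13,k) = 1+4095+261625+2532530+7508501+9321312+5715424+1899612+359502+39325+2431+78+1 = 27644437

27644437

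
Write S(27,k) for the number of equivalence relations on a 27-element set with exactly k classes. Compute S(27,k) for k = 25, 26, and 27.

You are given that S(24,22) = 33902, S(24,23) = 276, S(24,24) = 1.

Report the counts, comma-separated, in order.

[25] T[25,23]:23*276+33902=40250 · T[25,24]:24*1+276=300 · T[25,25]:25*0+1=1
[26] T[26,24]:24*300+40250=47450 · T[26,25]:25*1+300=325 · T[26,26]:26*0+1=1
[27] T[27,25]:25*325+47450=55575 · T[27,26]:26*1+325=351 · T[27,27]:27*0+1=1
Read S(27,25) = 55575, S(27,26) = 351, S(27,27) = 1.

55575, 351, 1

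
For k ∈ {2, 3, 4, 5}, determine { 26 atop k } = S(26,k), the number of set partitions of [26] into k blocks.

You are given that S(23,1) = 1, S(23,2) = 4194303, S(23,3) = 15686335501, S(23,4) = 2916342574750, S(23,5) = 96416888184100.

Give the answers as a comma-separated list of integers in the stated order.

[24] T[24,1]:1*1+0=1 · T[24,2]:2*4194303+1=8388607 · T[24,3]:3*15686335501+4194303=47063200806 · T[24,4]:4*2916342574750+15686335501=11681056634501 · T[24,5]:5*96416888184100+2916342574750=485000783495250
[25] T[25,1]:1*1+0=1 · T[25,2]:2*8388607+1=16777215 · T[25,3]:3*47063200806+8388607=141197991025 · T[25,4]:4*11681056634501+47063200806=46771289738810 · T[25,5]:5*485000783495250+11681056634501=2436684974110751
[26] T[26,2]:2*16777215+1=33554431 · T[26,3]:3*141197991025+16777215=423610750290 · T[26,4]:4*46771289738810+141197991025=187226356946265 · T[26,5]:5*2436684974110751+46771289738810=12230196160292565
Read S(26,2) = 33554431, S(26,3) = 423610750290, S(26,4) = 187226356946265, S(26,5) = 12230196160292565.

33554431, 423610750290, 187226356946265, 12230196160292565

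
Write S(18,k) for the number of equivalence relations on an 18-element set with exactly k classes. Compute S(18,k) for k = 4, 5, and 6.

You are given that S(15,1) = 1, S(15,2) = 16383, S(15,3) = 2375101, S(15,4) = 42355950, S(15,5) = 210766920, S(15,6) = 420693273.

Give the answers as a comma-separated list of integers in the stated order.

2798806985, 28958095545, 110687251039

@16  (16,2):16383·2+1→32767, (16,3):2375101·3+16383→7141686, (16,4):42355950·4+2375101→171798901, (16,5):210766920·5+42355950→1096190550, (16,6):420693273·6+210766920→2734926558
@17  (17,3):7141686·3+32767→21457825, (17,4):171798901·4+7141686→694337290, (17,5):1096190550·5+171798901→5652751651, (17,6):2734926558·6+1096190550→17505749898
@18  (18,4):694337290·4+21457825→2798806985, (18,5):5652751651·5+694337290→28958095545, (18,6):17505749898·6+5652751651→110687251039
Read S(18,4) = 2798806985, S(18,5) = 28958095545, S(18,6) = 110687251039.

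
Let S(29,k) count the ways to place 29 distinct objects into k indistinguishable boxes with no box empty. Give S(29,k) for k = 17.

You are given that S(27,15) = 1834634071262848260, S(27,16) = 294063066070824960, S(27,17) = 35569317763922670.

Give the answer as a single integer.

21818248085373723570

row 28: T[28][16]=16·294063066070824960+1834634071262848260=6539643128396047620  T[28][17]=17·35569317763922670+294063066070824960=898741468057510350
row 29: T[29][17]=17·898741468057510350+6539643128396047620=21818248085373723570
Read S(29,17) = 21818248085373723570.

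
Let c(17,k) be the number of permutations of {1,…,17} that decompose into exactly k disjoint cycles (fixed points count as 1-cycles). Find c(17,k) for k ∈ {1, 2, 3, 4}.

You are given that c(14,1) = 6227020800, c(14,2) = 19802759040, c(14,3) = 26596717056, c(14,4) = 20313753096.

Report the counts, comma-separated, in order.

20922789888000, 70734282393600, 102992244837120, 87077748875904

i=15: T(15,1)=0+14·6227020800=87178291200 | T(15,2)=6227020800+14·19802759040=283465647360 | T(15,3)=19802759040+14·26596717056=392156797824 | T(15,4)=26596717056+14·20313753096=310989260400
i=16: T(16,1)=0+15·87178291200=1307674368000 | T(16,2)=87178291200+15·283465647360=4339163001600 | T(16,3)=283465647360+15·392156797824=6165817614720 | T(16,4)=392156797824+15·310989260400=5056995703824
i=17: T(17,1)=0+16·1307674368000=20922789888000 | T(17,2)=1307674368000+16·4339163001600=70734282393600 | T(17,3)=4339163001600+16·6165817614720=102992244837120 | T(17,4)=6165817614720+16·5056995703824=87077748875904
Read c(17,1) = 20922789888000, c(17,2) = 70734282393600, c(17,3) = 102992244837120, c(17,4) = 87077748875904.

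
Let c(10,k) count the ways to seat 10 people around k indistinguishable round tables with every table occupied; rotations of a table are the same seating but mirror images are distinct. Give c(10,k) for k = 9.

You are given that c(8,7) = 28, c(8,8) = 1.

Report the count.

r9: T_9,8=8×1+28=36; T_9,9=8×0+1=1
r10: T_10,9=9×1+36=45
Read c(10,9) = 45.

45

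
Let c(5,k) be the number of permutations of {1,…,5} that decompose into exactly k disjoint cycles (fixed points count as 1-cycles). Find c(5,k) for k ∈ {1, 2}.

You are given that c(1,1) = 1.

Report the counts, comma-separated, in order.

24, 50

row 2: T[2][1]=1·1+0=1  T[2][2]=1·0+1=1
row 3: T[3][1]=2·1+0=2  T[3][2]=2·1+1=3
row 4: T[4][1]=3·2+0=6  T[4][2]=3·3+2=11
row 5: T[5][1]=4·6+0=24  T[5][2]=4·11+6=50
Read c(5,1) = 24, c(5,2) = 50.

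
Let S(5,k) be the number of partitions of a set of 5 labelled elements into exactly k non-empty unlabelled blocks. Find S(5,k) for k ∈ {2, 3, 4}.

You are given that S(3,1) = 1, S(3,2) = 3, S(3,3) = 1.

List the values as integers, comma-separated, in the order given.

15, 25, 10

i=4: T(4,1)=0+1·1=1 | T(4,2)=1+2·3=7 | T(4,3)=3+3·1=6 | T(4,4)=1+4·0=1
i=5: T(5,2)=1+2·7=15 | T(5,3)=7+3·6=25 | T(5,4)=6+4·1=10
Read S(5,2) = 15, S(5,3) = 25, S(5,4) = 10.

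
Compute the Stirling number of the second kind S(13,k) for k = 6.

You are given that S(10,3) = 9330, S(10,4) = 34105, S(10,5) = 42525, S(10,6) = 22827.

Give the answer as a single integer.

9321312

@11  (11,4):34105·4+9330→145750, (11,5):42525·5+34105→246730, (11,6):22827·6+42525→179487
@12  (12,5):246730·5+145750→1379400, (12,6):179487·6+246730→1323652
@13  (13,6):1323652·6+1379400→9321312
Read S(13,6) = 9321312.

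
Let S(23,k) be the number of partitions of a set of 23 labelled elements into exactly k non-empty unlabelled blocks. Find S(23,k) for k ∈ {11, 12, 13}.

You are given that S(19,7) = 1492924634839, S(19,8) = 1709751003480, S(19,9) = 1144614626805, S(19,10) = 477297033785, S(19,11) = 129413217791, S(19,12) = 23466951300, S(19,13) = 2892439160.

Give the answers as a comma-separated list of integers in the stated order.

4864251308951100, 1672162773483930, 401282560341390

@20  (20,8):1709751003480·8+1492924634839→15170932662679, (20,9):1144614626805·9+1709751003480→12011282644725, (20,10):477297033785·10+1144614626805→5917584964655, (20,11):129413217791·11+477297033785→1900842429486, (20,12):23466951300·12+129413217791→411016633391, (20,13):2892439160·13+23466951300→61068660380
@21  (21,9):12011282644725·9+15170932662679→123272476465204, (21,10):5917584964655·10+12011282644725→71187132291275, (21,11):1900842429486·11+5917584964655→26826851689001, (21,12):411016633391·12+1900842429486→6833042030178, (21,13):61068660380·13+411016633391→1204909218331
@22  (22,10):71187132291275·10+123272476465204→835143799377954, (22,11):26826851689001·11+71187132291275→366282500870286, (22,12):6833042030178·12+26826851689001→108823356051137, (22,13):1204909218331·13+6833042030178→22496861868481
@23  (23,11):366282500870286·11+835143799377954→4864251308951100, (23,12):108823356051137·12+366282500870286→1672162773483930, (23,13):22496861868481·13+108823356051137→401282560341390
Read S(23,11) = 4864251308951100, S(23,12) = 1672162773483930, S(23,13) = 401282560341390.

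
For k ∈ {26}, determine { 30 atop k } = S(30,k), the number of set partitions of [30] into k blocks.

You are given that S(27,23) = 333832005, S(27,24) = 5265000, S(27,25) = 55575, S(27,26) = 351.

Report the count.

843303006

r28: T_28,24=24×5265000+333832005=460192005; T_28,25=25×55575+5265000=6654375; T_28,26=26×351+55575=64701
r29: T_29,25=25×6654375+460192005=626551380; T_29,26=26×64701+6654375=8336601
r30: T_30,26=26×8336601+626551380=843303006
Read S(30,26) = 843303006.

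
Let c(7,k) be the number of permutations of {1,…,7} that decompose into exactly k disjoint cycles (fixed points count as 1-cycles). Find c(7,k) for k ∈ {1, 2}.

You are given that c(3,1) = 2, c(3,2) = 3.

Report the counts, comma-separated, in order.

@4  (4,1):2·3+0→6, (4,2):3·3+2→11
@5  (5,1):6·4+0→24, (5,2):11·4+6→50
@6  (6,1):24·5+0→120, (6,2):50·5+24→274
@7  (7,1):120·6+0→720, (7,2):274·6+120→1764
Read c(7,1) = 720, c(7,2) = 1764.

720, 1764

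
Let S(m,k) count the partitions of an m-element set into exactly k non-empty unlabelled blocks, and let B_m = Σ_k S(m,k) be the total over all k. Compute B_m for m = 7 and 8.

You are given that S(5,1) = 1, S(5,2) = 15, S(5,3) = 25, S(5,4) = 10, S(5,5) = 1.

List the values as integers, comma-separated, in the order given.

@6  (6,1):1·1+0→1, (6,2):15·2+1→31, (6,3):25·3+15→90, (6,4):10·4+25→65, (6,5):1·5+10→15, (6,6):0·6+1→1
@7  (7,1):1·1+0→1, (7,2):31·2+1→63, (7,3):90·3+31→301, (7,4):65·4+90→350, (7,5):15·5+65→140, (7,6):1·6+15→21, (7,7):0·7+1→1
@8  (8,1):1·1+0→1, (8,2):63·2+1→127, (8,3):301·3+63→966, (8,4):350·4+301→1701, (8,5):140·5+350→1050, (8,6):21·6+140→266, (8,7):1·7+21→28, (8,8):0·8+1→1
B_7 = ΣS(7,k) = 1+63+301+350+140+21+1 = 877
B_8 = ΣS(8,k) = 1+127+966+1701+1050+266+28+1 = 4140

877, 4140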